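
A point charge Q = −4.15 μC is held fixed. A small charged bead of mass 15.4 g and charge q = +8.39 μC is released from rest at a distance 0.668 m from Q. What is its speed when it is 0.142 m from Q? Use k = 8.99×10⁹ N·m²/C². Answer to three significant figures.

15.0 m/s

Only the electrostatic force acts, so mechanical energy is conserved: ½mv² = U₁ − U₂ = kQq(1/r₁ − 1/r₂).
U₁ − U₂ = (8.99×10⁹ N·m²/C²)(-4.15×10⁻⁶ C)(8.39×10⁻⁶ C)(1/0.668 − 1/0.142) = 1.74 J.
v = √(2·1.74/0.0154) = 15.0 m/s.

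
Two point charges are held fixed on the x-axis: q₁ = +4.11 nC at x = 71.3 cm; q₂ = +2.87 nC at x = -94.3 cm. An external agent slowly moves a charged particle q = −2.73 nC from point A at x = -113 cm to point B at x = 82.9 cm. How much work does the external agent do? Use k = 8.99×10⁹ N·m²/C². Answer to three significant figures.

For quasistatic motion the external work equals the change in potential energy: W_ext = qΔV = q(V_B − V_A).
At A: distances to the source charges are 1.84 m, 0.187 m; V_A = Σ kqᵢ/rᵢ = 158 V.
At B: distances to the source charges are 0.116 m, 1.77 m; V_B = Σ kqᵢ/rᵢ = 333 V.
ΔV = V_B − V_A = 175 V.
W_ext = qΔV = (-2.73×10⁻⁹ C)(175 V) = -4.78×10⁻⁷ J.

-4.78×10⁻⁷ J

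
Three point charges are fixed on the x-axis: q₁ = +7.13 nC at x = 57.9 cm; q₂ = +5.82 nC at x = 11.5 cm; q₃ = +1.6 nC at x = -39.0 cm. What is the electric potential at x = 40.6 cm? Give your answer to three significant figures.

The total potential is the scalar sum of each charge's contribution, V = Σ kqᵢ/rᵢ.
Distances from the field point to each charge: r₁ = 0.173 m, r₂ = 0.291 m, r₃ = 0.796 m.
V = k[(7.13×10⁻⁹)/(0.173) + (5.82×10⁻⁹)/(0.291) + (1.60×10⁻⁹)/(0.796)] = 568 V.

568 V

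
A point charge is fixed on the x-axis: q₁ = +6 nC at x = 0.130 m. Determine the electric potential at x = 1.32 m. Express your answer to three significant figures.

45.3 V

Electric potential is a scalar, so the contributions from each charge add algebraically: V = Σ kqᵢ/rᵢ.
V = k[(6.00×10⁻⁹)/(1.19)] = 45.3 V.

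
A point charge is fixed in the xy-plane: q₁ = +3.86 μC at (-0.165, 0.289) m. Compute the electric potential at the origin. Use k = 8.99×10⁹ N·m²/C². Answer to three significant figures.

The total potential is the scalar sum of each charge's contribution, V = Σ kqᵢ/rᵢ.
Distances from the field point to each charge: r₁ = 0.333 m.
V = k[(3.86×10⁻⁶)/(0.333)] = 1.04×10⁵ V.

1.04×10⁵ V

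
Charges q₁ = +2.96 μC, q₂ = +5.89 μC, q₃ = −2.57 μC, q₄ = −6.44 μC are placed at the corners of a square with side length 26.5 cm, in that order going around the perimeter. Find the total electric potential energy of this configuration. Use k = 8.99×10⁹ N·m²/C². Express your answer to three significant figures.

The assembly work is the sum of pairwise potential energies, U = Σ_{i<j} kqᵢqⱼ/rᵢⱼ.
The four side pairs have separation 0.265 m and the two diagonal pairs 0.375 m.
Summing all 6 pair terms gives U = -1.10 J.

-1.10 J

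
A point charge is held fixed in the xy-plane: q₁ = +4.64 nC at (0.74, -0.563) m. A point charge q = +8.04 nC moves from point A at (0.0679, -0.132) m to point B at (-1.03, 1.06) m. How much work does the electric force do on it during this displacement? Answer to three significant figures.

2.80×10⁻⁷ J

The work done by the electric force is W_field = −ΔU = −q(V_B − V_A) = q(V_A − V_B).
At A: distance to the source charge is 0.798 m; V_A = kq₁/r = 52.2 V.
At B: distance to the source charge is 2.40 m; V_B = kq₁/r = 17.4 V.
ΔV = V_B − V_A = -34.9 V.
W_field = −qΔV = −(8.04×10⁻⁹ C)(-34.9 V) = 2.80×10⁻⁷ J.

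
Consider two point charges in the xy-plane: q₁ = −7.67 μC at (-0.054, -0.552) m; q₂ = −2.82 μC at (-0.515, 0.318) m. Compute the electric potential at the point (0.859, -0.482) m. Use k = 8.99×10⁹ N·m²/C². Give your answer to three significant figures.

-9.12×10⁴ V

The total potential is the scalar sum of each charge's contribution, V = Σ kqᵢ/rᵢ.
Distances from the field point to each charge: r₁ = 0.916 m, r₂ = 1.59 m.
V = k[(-7.67×10⁻⁶)/(0.916) + (-2.82×10⁻⁶)/(1.59)] = -9.12×10⁴ V.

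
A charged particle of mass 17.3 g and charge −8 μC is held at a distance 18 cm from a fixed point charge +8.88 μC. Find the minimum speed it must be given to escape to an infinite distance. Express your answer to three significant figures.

20.3 m/s

To just escape, total mechanical energy must reach zero at infinity: ½mv²_min + U = 0, so ½mv²_min = −U = |kQq|/r.
|U| = |kQq|/r = (8.99×10⁹ N·m²/C²)(8.88×10⁻⁶)(8.00×10⁻⁶)/(0.180) = 3.55 J.
v_min = √(2|U|/m) = √(2·3.55/0.0173) = 20.3 m/s.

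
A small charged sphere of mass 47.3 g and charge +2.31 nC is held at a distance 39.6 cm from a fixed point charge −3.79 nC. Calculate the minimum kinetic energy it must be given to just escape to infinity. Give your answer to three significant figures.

1.99×10⁻⁷ J

To just escape, total mechanical energy must reach zero at infinity: ½mv²_min + U = 0, so ½mv²_min = −U = |kQq|/r.
|U| = |kQq|/r = (8.99×10⁹ N·m²/C²)(3.79×10⁻⁹)(2.31×10⁻⁹)/(0.396) = 1.99×10⁻⁷ J.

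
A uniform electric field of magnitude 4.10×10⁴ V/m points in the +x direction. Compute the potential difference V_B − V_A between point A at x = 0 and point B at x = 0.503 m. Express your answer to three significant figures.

-2.06×10⁴ V

In a uniform field, potential decreases in the direction of E: V_B − V_A = −E·Δx.
V_B − V_A = −(4.10×10⁴ V/m)(0.503 m) = -2.06×10⁴ V.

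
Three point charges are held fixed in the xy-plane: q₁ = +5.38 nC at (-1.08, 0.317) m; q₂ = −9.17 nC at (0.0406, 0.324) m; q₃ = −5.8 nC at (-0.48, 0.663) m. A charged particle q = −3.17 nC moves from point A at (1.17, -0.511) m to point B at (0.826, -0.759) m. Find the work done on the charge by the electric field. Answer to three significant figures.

The work done by the electric force is W_field = −ΔU = −q(V_B − V_A) = q(V_A − V_B).
At A: distances to the source charges are 2.40 m, 1.40 m, 2.03 m; V_A = Σ kqᵢ/rᵢ = -64.3 V.
At B: distances to the source charges are 2.19 m, 1.34 m, 1.93 m; V_B = Σ kqᵢ/rᵢ = -66.5 V.
ΔV = V_B − V_A = -2.26 V.
W_field = −qΔV = −(-3.17×10⁻⁹ C)(-2.26 V) = -7.17×10⁻⁹ J.

-7.17×10⁻⁹ J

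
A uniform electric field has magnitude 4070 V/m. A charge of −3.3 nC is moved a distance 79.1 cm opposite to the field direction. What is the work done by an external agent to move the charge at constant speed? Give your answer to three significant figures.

-1.06×10⁻⁵ J

The potential change for a displacement 79.1 cm opposite to the field direction is ΔV = +Ed = 3220 V.
W_ext = qΔV = -1.06×10⁻⁵ J.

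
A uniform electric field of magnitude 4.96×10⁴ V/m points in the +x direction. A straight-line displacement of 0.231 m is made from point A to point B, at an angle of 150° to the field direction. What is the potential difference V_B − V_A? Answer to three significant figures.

Only the component of displacement along E changes the potential: ΔV = −E·d·cosθ.
ΔV = −(4.96×10⁴ V/m)(0.231 m)cos150° = 9920 V.

9920 V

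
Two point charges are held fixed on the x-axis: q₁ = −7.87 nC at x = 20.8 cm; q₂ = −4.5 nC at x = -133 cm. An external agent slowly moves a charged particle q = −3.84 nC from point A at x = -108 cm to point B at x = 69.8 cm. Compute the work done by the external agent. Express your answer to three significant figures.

For quasistatic motion the external work equals the change in potential energy: W_ext = qΔV = q(V_B − V_A).
At A: distances to the source charges are 1.29 m, 0.250 m; V_A = Σ kqᵢ/rᵢ = -217 V.
At B: distances to the source charges are 0.490 m, 2.03 m; V_B = Σ kqᵢ/rᵢ = -164 V.
ΔV = V_B − V_A = 52.4 V.
W_ext = qΔV = (-3.84×10⁻⁹ C)(52.4 V) = -2.01×10⁻⁷ J.

-2.01×10⁻⁷ J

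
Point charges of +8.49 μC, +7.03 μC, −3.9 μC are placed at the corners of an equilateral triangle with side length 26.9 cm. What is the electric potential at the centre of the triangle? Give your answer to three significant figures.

6.73×10⁵ V

The total potential is the scalar sum of each charge's contribution, V = Σ kqᵢ/rᵢ.
The distance from each vertex to the centroid is a/√3 = 0.155 m.
V = k[(8.49×10⁻⁶)/(0.155) + (7.03×10⁻⁶)/(0.155) + (-3.90×10⁻⁶)/(0.155)] = 6.73×10⁵ V.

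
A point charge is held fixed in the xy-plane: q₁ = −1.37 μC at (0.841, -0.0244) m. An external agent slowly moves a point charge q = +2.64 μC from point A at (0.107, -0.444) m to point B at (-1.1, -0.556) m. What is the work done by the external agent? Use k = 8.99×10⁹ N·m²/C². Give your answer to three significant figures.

For quasistatic motion the external work equals the change in potential energy: W_ext = qΔV = q(V_B − V_A).
At A: distance to the source charge is 0.845 m; V_A = kq₁/r = -1.46×10⁴ V.
At B: distance to the source charge is 2.01 m; V_B = kq₁/r = -6120 V.
ΔV = V_B − V_A = 8450 V.
W_ext = qΔV = (2.64×10⁻⁶ C)(8450 V) = 0.0223 J.

0.0223 J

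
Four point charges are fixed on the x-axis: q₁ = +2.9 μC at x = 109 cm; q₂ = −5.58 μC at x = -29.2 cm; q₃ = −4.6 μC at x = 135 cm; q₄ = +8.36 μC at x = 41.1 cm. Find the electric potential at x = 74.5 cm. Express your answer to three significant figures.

The total potential is the scalar sum of each charge's contribution, V = Σ kqᵢ/rᵢ.
Distances from the field point to each charge: r₁ = 0.345 m, r₂ = 1.04 m, r₃ = 0.605 m, r₄ = 0.334 m.
V = k[(2.90×10⁻⁶)/(0.345) + (-5.58×10⁻⁶)/(1.04) + (-4.60×10⁻⁶)/(0.605) + (8.36×10⁻⁶)/(0.334)] = 1.84×10⁵ V.

1.84×10⁵ V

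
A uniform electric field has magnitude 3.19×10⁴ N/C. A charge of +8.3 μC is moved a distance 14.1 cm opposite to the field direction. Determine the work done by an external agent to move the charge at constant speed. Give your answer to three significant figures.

0.0373 J

The potential change for a displacement 14.1 cm opposite to the field direction is ΔV = +Ed = 4500 V.
W_ext = qΔV = 0.0373 J.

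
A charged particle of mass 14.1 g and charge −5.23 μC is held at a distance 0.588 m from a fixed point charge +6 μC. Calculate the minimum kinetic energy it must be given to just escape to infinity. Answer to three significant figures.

0.480 J

To just escape, total mechanical energy must reach zero at infinity: ½mv²_min + U = 0, so ½mv²_min = −U = |kQq|/r.
|U| = |kQq|/r = (8.99×10⁹ N·m²/C²)(6.00×10⁻⁶)(5.23×10⁻⁶)/(0.588) = 0.480 J.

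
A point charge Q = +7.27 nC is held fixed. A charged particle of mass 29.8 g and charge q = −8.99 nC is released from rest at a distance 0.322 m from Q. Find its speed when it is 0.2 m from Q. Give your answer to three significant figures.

Only the electrostatic force acts, so mechanical energy is conserved: ½mv² = U₁ − U₂ = kQq(1/r₁ − 1/r₂).
U₁ − U₂ = (8.99×10⁹ N·m²/C²)(7.27×10⁻⁹ C)(-8.99×10⁻⁹ C)(1/0.322 − 1/0.200) = 1.11×10⁻⁶ J.
v = √(2·1.11×10⁻⁶/0.0298) = 8.64×10⁻³ m/s.

8.64×10⁻³ m/s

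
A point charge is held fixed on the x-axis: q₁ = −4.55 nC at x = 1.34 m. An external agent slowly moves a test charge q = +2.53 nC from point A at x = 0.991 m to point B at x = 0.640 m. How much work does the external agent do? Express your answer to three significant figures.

1.49×10⁻⁷ J

For quasistatic motion the external work equals the change in potential energy: W_ext = qΔV = q(V_B − V_A).
At A: distance to the source charge is 0.349 m; V_A = kq₁/r = -117 V.
At B: distance to the source charge is 0.700 m; V_B = kq₁/r = -58.4 V.
ΔV = V_B − V_A = 58.8 V.
W_ext = qΔV = (2.53×10⁻⁹ C)(58.8 V) = 1.49×10⁻⁷ J.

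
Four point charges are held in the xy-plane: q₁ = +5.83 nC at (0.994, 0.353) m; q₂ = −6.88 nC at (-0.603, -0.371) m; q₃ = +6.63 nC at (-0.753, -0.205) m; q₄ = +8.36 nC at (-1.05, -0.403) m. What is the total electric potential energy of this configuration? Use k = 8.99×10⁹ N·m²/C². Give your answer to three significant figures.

-1.41×10⁻⁶ J

The work to assemble the configuration equals its total potential energy, U = Σ kqᵢqⱼ/rᵢⱼ over all pairs.
Pair separations: r₁₂ = 1.75 m, r₁₃ = 1.83 m, r₁₄ = 2.18 m, r₂₃ = 0.224 m, r₂₄ = 0.448 m, r₃₄ = 0.357 m.
Summing all 6 pair terms gives U = -1.41×10⁻⁶ J.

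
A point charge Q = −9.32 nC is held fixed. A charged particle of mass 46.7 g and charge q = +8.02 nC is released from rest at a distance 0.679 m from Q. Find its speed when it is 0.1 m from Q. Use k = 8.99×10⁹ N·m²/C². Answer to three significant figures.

Only the electrostatic force acts, so mechanical energy is conserved: ½mv² = U₁ − U₂ = kQq(1/r₁ − 1/r₂).
U₁ − U₂ = (8.99×10⁹ N·m²/C²)(-9.32×10⁻⁹ C)(8.02×10⁻⁹ C)(1/0.679 − 1/0.100) = 5.73×10⁻⁶ J.
v = √(2·5.73×10⁻⁶/0.0467) = 0.0157 m/s.

0.0157 m/s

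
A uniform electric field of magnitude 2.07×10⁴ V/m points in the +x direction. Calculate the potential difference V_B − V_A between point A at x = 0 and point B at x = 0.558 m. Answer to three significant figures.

-1.16×10⁴ V

In a uniform field, potential decreases in the direction of E: V_B − V_A = −E·Δx.
V_B − V_A = −(2.07×10⁴ V/m)(0.558 m) = -1.16×10⁴ V.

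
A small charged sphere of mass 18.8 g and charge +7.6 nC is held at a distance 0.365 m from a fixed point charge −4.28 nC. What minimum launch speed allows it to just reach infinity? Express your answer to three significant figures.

9.23×10⁻³ m/s

To just escape, total mechanical energy must reach zero at infinity: ½mv²_min + U = 0, so ½mv²_min = −U = |kQq|/r.
|U| = |kQq|/r = (8.99×10⁹ N·m²/C²)(4.28×10⁻⁹)(7.60×10⁻⁹)/(0.365) = 8.01×10⁻⁷ J.
v_min = √(2|U|/m) = √(2·8.01×10⁻⁷/0.0188) = 9.23×10⁻³ m/s.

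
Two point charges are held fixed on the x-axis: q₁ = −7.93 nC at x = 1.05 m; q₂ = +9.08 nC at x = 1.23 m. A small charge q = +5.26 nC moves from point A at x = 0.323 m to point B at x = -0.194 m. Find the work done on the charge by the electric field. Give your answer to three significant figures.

The work done by the electric force is W_field = −ΔU = −q(V_B − V_A) = q(V_A − V_B).
At A: distances to the source charges are 0.727 m, 0.907 m; V_A = Σ kqᵢ/rᵢ = -8.06 V.
At B: distances to the source charges are 1.24 m, 1.42 m; V_B = Σ kqᵢ/rᵢ = 0.0162 V.
ΔV = V_B − V_A = 8.08 V.
W_field = −qΔV = −(5.26×10⁻⁹ C)(8.08 V) = -4.25×10⁻⁸ J.

-4.25×10⁻⁸ J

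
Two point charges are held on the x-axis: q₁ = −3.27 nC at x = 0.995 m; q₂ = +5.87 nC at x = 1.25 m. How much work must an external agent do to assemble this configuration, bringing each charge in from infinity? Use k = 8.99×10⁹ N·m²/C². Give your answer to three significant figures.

-6.77×10⁻⁷ J

The work to assemble the configuration equals its total potential energy, U = Σ kqᵢqⱼ/rᵢⱼ over all pairs.
Pair separations: r₁₂ = 0.255 m.
U = (-6.77×10⁻⁷) = -6.77×10⁻⁷ J.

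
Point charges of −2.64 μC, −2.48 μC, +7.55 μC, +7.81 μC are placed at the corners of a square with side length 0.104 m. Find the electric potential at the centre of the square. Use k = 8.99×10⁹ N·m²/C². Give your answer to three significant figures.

1.25×10⁶ V

Electric potential is a scalar, so the contributions from each charge add algebraically: V = Σ kqᵢ/rᵢ.
The distance from each corner to the centre is a√2/2 = 0.0735 m.
V = k[(-2.64×10⁻⁶)/(0.0735) + (-2.48×10⁻⁶)/(0.0735) + (7.55×10⁻⁶)/(0.0735) + (7.81×10⁻⁶)/(0.0735)] = 1.25×10⁶ V.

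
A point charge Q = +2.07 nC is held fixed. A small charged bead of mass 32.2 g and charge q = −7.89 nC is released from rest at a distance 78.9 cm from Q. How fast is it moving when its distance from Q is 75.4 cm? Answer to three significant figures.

7.32×10⁻⁴ m/s

Only the electrostatic force acts, so mechanical energy is conserved: ½mv² = U₁ − U₂ = kQq(1/r₁ − 1/r₂).
U₁ − U₂ = (8.99×10⁹ N·m²/C²)(2.07×10⁻⁹ C)(-7.89×10⁻⁹ C)(1/0.789 − 1/0.754) = 8.64×10⁻⁹ J.
v = √(2·8.64×10⁻⁹/0.0322) = 7.32×10⁻⁴ m/s.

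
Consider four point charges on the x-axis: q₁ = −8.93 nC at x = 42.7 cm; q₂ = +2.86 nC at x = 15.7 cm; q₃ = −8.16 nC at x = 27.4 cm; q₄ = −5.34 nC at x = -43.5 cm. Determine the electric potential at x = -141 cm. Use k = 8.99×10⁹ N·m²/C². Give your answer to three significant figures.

-120 V

Electric potential is a scalar, so the contributions from each charge add algebraically: V = Σ kqᵢ/rᵢ.
Distances from the field point to each charge: r₁ = 1.84 m, r₂ = 1.57 m, r₃ = 1.68 m, r₄ = 0.975 m.
V = k[(-8.93×10⁻⁹)/(1.84) + (2.86×10⁻⁹)/(1.57) + (-8.16×10⁻⁹)/(1.68) + (-5.34×10⁻⁹)/(0.975)] = -120 V.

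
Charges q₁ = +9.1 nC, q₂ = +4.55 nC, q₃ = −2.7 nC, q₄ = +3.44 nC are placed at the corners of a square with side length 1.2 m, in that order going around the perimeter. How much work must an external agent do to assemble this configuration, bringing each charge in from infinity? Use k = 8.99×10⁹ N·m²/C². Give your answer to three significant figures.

3.36×10⁻⁷ J

The assembly work is the sum of pairwise potential energies, U = Σ_{i<j} kqᵢqⱼ/rᵢⱼ.
The four side pairs have separation 1.20 m and the two diagonal pairs 1.70 m.
Summing all 6 pair terms gives U = 3.36×10⁻⁷ J.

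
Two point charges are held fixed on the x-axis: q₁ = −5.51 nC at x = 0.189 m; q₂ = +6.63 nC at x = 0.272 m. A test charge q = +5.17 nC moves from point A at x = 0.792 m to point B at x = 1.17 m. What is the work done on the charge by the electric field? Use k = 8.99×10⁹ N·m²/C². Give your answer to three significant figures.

The work done by the electric force is W_field = −ΔU = −q(V_B − V_A) = q(V_A − V_B).
At A: distances to the source charges are 0.603 m, 0.520 m; V_A = Σ kqᵢ/rᵢ = 32.5 V.
At B: distances to the source charges are 0.981 m, 0.898 m; V_B = Σ kqᵢ/rᵢ = 15.9 V.
ΔV = V_B − V_A = -16.6 V.
W_field = −qΔV = −(5.17×10⁻⁹ C)(-16.6 V) = 8.58×10⁻⁸ J.

8.58×10⁻⁸ J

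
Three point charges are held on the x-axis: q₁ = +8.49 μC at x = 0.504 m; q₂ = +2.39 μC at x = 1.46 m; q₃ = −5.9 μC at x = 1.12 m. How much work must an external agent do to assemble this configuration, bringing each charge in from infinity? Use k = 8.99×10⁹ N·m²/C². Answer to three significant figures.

-0.913 J

The work to assemble the configuration equals its total potential energy, U = Σ kqᵢqⱼ/rᵢⱼ over all pairs.
Pair separations: r₁₂ = 0.956 m, r₁₃ = 0.616 m, r₂₃ = 0.340 m.
U = (0.191) + (-0.731) + (-0.373) = -0.913 J.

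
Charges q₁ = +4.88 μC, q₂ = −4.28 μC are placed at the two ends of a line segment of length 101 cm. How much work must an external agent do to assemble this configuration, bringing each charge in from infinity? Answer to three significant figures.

The work to assemble the configuration equals its total potential energy, U = Σ kqᵢqⱼ/rᵢⱼ over all pairs.
The separation is r = 1.01 m.
U = (-0.186) = -0.186 J.

-0.186 J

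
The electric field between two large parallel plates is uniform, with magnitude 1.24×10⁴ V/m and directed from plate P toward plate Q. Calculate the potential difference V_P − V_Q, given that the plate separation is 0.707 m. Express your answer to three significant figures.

8770 V

In a uniform field, potential decreases in the direction of E: ΔV = −E·d for a displacement d parallel to E.
Going from Q to P is a displacement of 0.707 m opposite to the field, so V_P − V_Q = +Ed = 8770 V.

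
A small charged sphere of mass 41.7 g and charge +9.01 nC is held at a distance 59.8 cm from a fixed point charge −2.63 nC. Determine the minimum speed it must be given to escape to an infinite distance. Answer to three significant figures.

4.13×10⁻³ m/s

To just escape, total mechanical energy must reach zero at infinity: ½mv²_min + U = 0, so ½mv²_min = −U = |kQq|/r.
|U| = |kQq|/r = (8.99×10⁹ N·m²/C²)(2.63×10⁻⁹)(9.01×10⁻⁹)/(0.598) = 3.56×10⁻⁷ J.
v_min = √(2|U|/m) = √(2·3.56×10⁻⁷/0.0417) = 4.13×10⁻³ m/s.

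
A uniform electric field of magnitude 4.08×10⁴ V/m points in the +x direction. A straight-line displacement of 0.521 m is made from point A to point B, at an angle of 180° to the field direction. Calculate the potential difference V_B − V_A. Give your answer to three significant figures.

Only the component of displacement along E changes the potential: ΔV = −E·d·cosθ.
ΔV = −(4.08×10⁴ V/m)(0.521 m)cos180° = 2.13×10⁴ V.

2.13×10⁴ V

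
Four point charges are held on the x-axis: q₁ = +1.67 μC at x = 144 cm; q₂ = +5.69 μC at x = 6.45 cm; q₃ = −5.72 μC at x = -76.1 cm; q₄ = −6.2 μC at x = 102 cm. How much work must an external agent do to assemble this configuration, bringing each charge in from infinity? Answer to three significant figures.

-0.706 J

The assembly work is the sum of pairwise potential energies, U = Σ_{i<j} kqᵢqⱼ/rᵢⱼ.
Pair separations: r₁₂ = 1.38 m, r₁₃ = 2.20 m, r₁₄ = 0.420 m, r₂₃ = 0.825 m, r₂₄ = 0.956 m, r₃₄ = 1.78 m.
Summing all 6 pair terms gives U = -0.706 J.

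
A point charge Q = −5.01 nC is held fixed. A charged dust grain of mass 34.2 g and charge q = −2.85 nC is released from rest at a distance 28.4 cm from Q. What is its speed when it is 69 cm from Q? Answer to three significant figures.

3.94×10⁻³ m/s

Only the electrostatic force acts, so mechanical energy is conserved: ½mv² = U₁ − U₂ = kQq(1/r₁ − 1/r₂).
U₁ − U₂ = (8.99×10⁹ N·m²/C²)(-5.01×10⁻⁹ C)(-2.85×10⁻⁹ C)(1/0.284 − 1/0.690) = 2.66×10⁻⁷ J.
v = √(2·2.66×10⁻⁷/0.0342) = 3.94×10⁻³ m/s.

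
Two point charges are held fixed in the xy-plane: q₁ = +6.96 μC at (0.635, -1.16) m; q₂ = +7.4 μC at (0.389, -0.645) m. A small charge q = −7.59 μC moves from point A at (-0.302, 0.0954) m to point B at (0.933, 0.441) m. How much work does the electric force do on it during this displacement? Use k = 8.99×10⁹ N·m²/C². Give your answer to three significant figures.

-0.0944 J

The work done by the electric force is W_field = −ΔU = −q(V_B − V_A) = q(V_A − V_B).
At A: distances to the source charges are 1.57 m, 1.01 m; V_A = Σ kqᵢ/rᵢ = 1.06×10⁵ V.
At B: distances to the source charges are 1.63 m, 1.21 m; V_B = Σ kqᵢ/rᵢ = 9.32×10⁴ V.
ΔV = V_B − V_A = -1.24×10⁴ V.
W_field = −qΔV = −(-7.59×10⁻⁶ C)(-1.24×10⁴ V) = -0.0944 J.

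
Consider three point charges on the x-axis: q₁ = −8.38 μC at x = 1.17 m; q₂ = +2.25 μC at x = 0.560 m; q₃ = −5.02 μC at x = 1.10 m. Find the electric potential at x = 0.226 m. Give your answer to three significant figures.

Electric potential is a scalar, so the contributions from each charge add algebraically: V = Σ kqᵢ/rᵢ.
Distances from the field point to each charge: r₁ = 0.944 m, r₂ = 0.334 m, r₃ = 0.874 m.
V = k[(-8.38×10⁻⁶)/(0.944) + (2.25×10⁻⁶)/(0.334) + (-5.02×10⁻⁶)/(0.874)] = -7.09×10⁴ V.

-7.09×10⁴ V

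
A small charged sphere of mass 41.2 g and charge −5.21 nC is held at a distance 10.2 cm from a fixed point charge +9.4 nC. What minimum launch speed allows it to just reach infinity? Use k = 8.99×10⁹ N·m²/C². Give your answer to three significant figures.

0.0145 m/s

To just escape, total mechanical energy must reach zero at infinity: ½mv²_min + U = 0, so ½mv²_min = −U = |kQq|/r.
|U| = |kQq|/r = (8.99×10⁹ N·m²/C²)(9.40×10⁻⁹)(5.21×10⁻⁹)/(0.102) = 4.32×10⁻⁶ J.
v_min = √(2|U|/m) = √(2·4.32×10⁻⁶/0.0412) = 0.0145 m/s.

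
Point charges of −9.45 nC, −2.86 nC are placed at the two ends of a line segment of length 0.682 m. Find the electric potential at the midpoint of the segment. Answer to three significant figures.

-325 V

Electric potential is a scalar, so the contributions from each charge add algebraically: V = Σ kqᵢ/rᵢ.
Each charge is 0.341 m from the midpoint.
V = k[(-9.45×10⁻⁹)/(0.341) + (-2.86×10⁻⁹)/(0.341)] = -325 V.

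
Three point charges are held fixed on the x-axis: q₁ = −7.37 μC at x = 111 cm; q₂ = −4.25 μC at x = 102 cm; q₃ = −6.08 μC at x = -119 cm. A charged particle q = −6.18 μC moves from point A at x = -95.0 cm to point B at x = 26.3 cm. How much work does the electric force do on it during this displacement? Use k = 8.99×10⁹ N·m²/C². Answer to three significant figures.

0.698 J

The work done by the electric force is W_field = −ΔU = −q(V_B − V_A) = q(V_A − V_B).
At A: distances to the source charges are 2.06 m, 1.97 m, 0.240 m; V_A = Σ kqᵢ/rᵢ = -2.79×10⁵ V.
At B: distances to the source charges are 0.847 m, 0.757 m, 1.45 m; V_B = Σ kqᵢ/rᵢ = -1.66×10⁵ V.
ΔV = V_B − V_A = 1.13×10⁵ V.
W_field = −qΔV = −(-6.18×10⁻⁶ C)(1.13×10⁵ V) = 0.698 J.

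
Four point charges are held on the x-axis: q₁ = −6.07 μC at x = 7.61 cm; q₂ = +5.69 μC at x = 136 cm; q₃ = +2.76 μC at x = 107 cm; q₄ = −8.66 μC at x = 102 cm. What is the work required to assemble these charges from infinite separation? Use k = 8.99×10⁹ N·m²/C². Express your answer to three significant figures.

The work to assemble the configuration equals its total potential energy, U = Σ kqᵢqⱼ/rᵢⱼ over all pairs.
Pair separations: r₁₂ = 1.28 m, r₁₃ = 0.994 m, r₁₄ = 0.944 m, r₂₃ = 0.290 m, r₂₄ = 0.340 m, r₃₄ = 0.0500 m.
Summing all 6 pair terms gives U = -5.01 J.

-5.01 J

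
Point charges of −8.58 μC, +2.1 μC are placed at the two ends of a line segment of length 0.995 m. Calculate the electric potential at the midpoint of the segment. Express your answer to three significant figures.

The total potential is the scalar sum of each charge's contribution, V = Σ kqᵢ/rᵢ.
Each charge is 0.497 m from the midpoint.
V = k[(-8.58×10⁻⁶)/(0.497) + (2.10×10⁻⁶)/(0.497)] = -1.17×10⁵ V.

-1.17×10⁵ V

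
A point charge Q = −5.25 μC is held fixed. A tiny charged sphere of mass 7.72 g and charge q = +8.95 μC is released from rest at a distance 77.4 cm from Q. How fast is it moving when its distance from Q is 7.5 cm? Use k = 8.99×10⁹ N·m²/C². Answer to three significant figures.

Only the electrostatic force acts, so mechanical energy is conserved: ½mv² = U₁ − U₂ = kQq(1/r₁ − 1/r₂).
U₁ − U₂ = (8.99×10⁹ N·m²/C²)(-5.25×10⁻⁶ C)(8.95×10⁻⁶ C)(1/0.774 − 1/0.0750) = 5.09 J.
v = √(2·5.09/7.72×10⁻³) = 36.3 m/s.

36.3 m/s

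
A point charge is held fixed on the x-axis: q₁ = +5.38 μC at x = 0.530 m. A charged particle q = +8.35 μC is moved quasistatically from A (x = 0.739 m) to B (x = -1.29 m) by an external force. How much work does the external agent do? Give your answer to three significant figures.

For quasistatic motion the external work equals the change in potential energy: W_ext = qΔV = q(V_B − V_A).
At A: distance to the source charge is 0.209 m; V_A = kq₁/r = 2.31×10⁵ V.
At B: distance to the source charge is 1.82 m; V_B = kq₁/r = 2.66×10⁴ V.
ΔV = V_B − V_A = -2.05×10⁵ V.
W_ext = qΔV = (8.35×10⁻⁶ C)(-2.05×10⁵ V) = -1.71 J.

-1.71 J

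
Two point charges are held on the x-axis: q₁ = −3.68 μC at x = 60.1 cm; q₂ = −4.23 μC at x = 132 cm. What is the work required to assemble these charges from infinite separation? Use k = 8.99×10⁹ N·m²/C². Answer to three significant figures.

The assembly work is the sum of pairwise potential energies, U = Σ_{i<j} kqᵢqⱼ/rᵢⱼ.
Pair separations: r₁₂ = 0.719 m.
U = (0.195) = 0.195 J.

0.195 J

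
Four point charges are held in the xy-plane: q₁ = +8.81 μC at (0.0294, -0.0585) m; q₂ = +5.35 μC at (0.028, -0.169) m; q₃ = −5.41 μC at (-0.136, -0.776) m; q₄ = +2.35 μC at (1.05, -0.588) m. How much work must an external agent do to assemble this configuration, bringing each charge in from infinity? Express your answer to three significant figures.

3.01 J

The work to assemble the configuration equals its total potential energy, U = Σ kqᵢqⱼ/rᵢⱼ over all pairs.
Pair separations: r₁₂ = 0.111 m, r₁₃ = 0.736 m, r₁₄ = 1.15 m, r₂₃ = 0.629 m, r₂₄ = 1.10 m, r₃₄ = 1.20 m.
Summing all 6 pair terms gives U = 3.01 J.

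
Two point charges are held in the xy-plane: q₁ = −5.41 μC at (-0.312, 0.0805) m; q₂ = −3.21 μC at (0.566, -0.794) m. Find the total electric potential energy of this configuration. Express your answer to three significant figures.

0.126 J

The work to assemble the configuration equals its total potential energy, U = Σ kqᵢqⱼ/rᵢⱼ over all pairs.
Pair separations: r₁₂ = 1.24 m.
U = (0.126) = 0.126 J.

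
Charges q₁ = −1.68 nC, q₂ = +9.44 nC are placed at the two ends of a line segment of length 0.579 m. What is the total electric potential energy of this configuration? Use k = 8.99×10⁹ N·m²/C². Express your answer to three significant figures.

The assembly work is the sum of pairwise potential energies, U = Σ_{i<j} kqᵢqⱼ/rᵢⱼ.
The separation is r = 0.579 m.
U = (-2.46×10⁻⁷) = -2.46×10⁻⁷ J.

-2.46×10⁻⁷ J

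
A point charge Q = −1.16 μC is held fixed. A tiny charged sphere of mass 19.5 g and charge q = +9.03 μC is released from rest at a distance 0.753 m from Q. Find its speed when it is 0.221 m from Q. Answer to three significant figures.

Only the electrostatic force acts, so mechanical energy is conserved: ½mv² = U₁ − U₂ = kQq(1/r₁ − 1/r₂).
U₁ − U₂ = (8.99×10⁹ N·m²/C²)(-1.16×10⁻⁶ C)(9.03×10⁻⁶ C)(1/0.753 − 1/0.221) = 0.301 J.
v = √(2·0.301/0.0195) = 5.56 m/s.

5.56 m/s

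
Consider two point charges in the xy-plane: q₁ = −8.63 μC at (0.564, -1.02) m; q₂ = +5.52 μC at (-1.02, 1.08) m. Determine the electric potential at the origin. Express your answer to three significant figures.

-3.32×10⁴ V

The total potential is the scalar sum of each charge's contribution, V = Σ kqᵢ/rᵢ.
Distances from the field point to each charge: r₁ = 1.17 m, r₂ = 1.49 m.
V = k[(-8.63×10⁻⁶)/(1.17) + (5.52×10⁻⁶)/(1.49)] = -3.32×10⁴ V.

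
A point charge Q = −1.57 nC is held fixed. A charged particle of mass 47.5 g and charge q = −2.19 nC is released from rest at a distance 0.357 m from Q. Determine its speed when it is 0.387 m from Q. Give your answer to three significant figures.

Only the electrostatic force acts, so mechanical energy is conserved: ½mv² = U₁ − U₂ = kQq(1/r₁ − 1/r₂).
U₁ − U₂ = (8.99×10⁹ N·m²/C²)(-1.57×10⁻⁹ C)(-2.19×10⁻⁹ C)(1/0.357 − 1/0.387) = 6.71×10⁻⁹ J.
v = √(2·6.71×10⁻⁹/0.0475) = 5.32×10⁻⁴ m/s.

5.32×10⁻⁴ m/s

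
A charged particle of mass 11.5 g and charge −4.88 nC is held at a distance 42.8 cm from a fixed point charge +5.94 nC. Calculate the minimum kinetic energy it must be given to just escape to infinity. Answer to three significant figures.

To just escape, total mechanical energy must reach zero at infinity: ½mv²_min + U = 0, so ½mv²_min = −U = |kQq|/r.
|U| = |kQq|/r = (8.99×10⁹ N·m²/C²)(5.94×10⁻⁹)(4.88×10⁻⁹)/(0.428) = 6.09×10⁻⁷ J.

6.09×10⁻⁷ J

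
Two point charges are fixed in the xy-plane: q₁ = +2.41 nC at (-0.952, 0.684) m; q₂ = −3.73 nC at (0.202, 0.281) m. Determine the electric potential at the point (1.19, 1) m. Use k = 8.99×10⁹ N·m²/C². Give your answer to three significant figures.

Electric potential is a scalar, so the contributions from each charge add algebraically: V = Σ kqᵢ/rᵢ.
Distances from the field point to each charge: r₁ = 2.17 m, r₂ = 1.22 m.
V = k[(2.41×10⁻⁹)/(2.17) + (-3.73×10⁻⁹)/(1.22)] = -17.4 V.

-17.4 V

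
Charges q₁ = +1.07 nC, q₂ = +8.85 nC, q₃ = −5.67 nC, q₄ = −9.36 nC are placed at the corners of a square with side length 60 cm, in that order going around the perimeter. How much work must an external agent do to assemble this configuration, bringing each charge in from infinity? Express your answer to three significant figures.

-9.07×10⁻⁷ J

The work to assemble the configuration equals its total potential energy, U = Σ kqᵢqⱼ/rᵢⱼ over all pairs.
The four side pairs have separation 0.600 m and the two diagonal pairs 0.849 m.
Summing all 6 pair terms gives U = -9.07×10⁻⁷ J.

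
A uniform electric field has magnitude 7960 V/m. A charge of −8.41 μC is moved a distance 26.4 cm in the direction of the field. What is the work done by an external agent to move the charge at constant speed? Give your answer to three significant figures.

The potential change for a displacement 26.4 cm in the direction of the field is ΔV = −Ed = -2100 V.
W_ext = qΔV = 0.0177 J.

0.0177 J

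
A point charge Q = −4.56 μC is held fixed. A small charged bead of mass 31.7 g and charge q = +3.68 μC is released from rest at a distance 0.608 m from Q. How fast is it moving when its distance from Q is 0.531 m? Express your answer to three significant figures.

1.51 m/s

Only the electrostatic force acts, so mechanical energy is conserved: ½mv² = U₁ − U₂ = kQq(1/r₁ − 1/r₂).
U₁ − U₂ = (8.99×10⁹ N·m²/C²)(-4.56×10⁻⁶ C)(3.68×10⁻⁶ C)(1/0.608 − 1/0.531) = 0.0360 J.
v = √(2·0.0360/0.0317) = 1.51 m/s.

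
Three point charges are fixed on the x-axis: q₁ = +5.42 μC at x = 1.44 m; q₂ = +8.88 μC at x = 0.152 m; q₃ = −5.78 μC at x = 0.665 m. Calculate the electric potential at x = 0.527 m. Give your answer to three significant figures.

The total potential is the scalar sum of each charge's contribution, V = Σ kqᵢ/rᵢ.
Distances from the field point to each charge: r₁ = 0.913 m, r₂ = 0.375 m, r₃ = 0.138 m.
V = k[(5.42×10⁻⁶)/(0.913) + (8.88×10⁻⁶)/(0.375) + (-5.78×10⁻⁶)/(0.138)] = -1.10×10⁵ V.

-1.10×10⁵ V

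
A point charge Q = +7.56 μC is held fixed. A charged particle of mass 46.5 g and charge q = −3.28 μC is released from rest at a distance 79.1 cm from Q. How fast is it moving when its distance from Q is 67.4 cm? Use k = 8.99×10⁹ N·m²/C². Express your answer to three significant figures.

Only the electrostatic force acts, so mechanical energy is conserved: ½mv² = U₁ − U₂ = kQq(1/r₁ − 1/r₂).
U₁ − U₂ = (8.99×10⁹ N·m²/C²)(7.56×10⁻⁶ C)(-3.28×10⁻⁶ C)(1/0.791 − 1/0.674) = 0.0489 J.
v = √(2·0.0489/0.0465) = 1.45 m/s.

1.45 m/s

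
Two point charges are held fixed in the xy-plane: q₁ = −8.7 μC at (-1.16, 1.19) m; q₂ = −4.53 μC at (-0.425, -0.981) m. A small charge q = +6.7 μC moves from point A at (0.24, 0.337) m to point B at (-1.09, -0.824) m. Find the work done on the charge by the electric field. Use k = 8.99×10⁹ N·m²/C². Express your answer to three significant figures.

0.155 J

The work done by the electric force is W_field = −ΔU = −q(V_B − V_A) = q(V_A − V_B).
At A: distances to the source charges are 1.64 m, 1.48 m; V_A = Σ kqᵢ/rᵢ = -7.53×10⁴ V.
At B: distances to the source charges are 2.02 m, 0.683 m; V_B = Σ kqᵢ/rᵢ = -9.84×10⁴ V.
ΔV = V_B − V_A = -2.31×10⁴ V.
W_field = −qΔV = −(6.70×10⁻⁶ C)(-2.31×10⁴ V) = 0.155 J.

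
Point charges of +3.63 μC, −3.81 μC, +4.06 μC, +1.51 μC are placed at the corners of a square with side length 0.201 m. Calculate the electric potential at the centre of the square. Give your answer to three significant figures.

Electric potential is a scalar, so the contributions from each charge add algebraically: V = Σ kqᵢ/rᵢ.
The distance from each corner to the centre is a√2/2 = 0.142 m.
V = k[(3.63×10⁻⁶)/(0.142) + (-3.81×10⁻⁶)/(0.142) + (4.06×10⁻⁶)/(0.142) + (1.51×10⁻⁶)/(0.142)] = 3.41×10⁵ V.

3.41×10⁵ V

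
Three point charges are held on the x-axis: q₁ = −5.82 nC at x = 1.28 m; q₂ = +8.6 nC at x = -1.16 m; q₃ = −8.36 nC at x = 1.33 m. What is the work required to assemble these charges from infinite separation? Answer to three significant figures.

The work to assemble the configuration equals its total potential energy, U = Σ kqᵢqⱼ/rᵢⱼ over all pairs.
Pair separations: r₁₂ = 2.44 m, r₁₃ = 0.0500 m, r₂₃ = 2.49 m.
U = (-1.84×10⁻⁷) + (8.75×10⁻⁶) + (-2.60×10⁻⁷) = 8.30×10⁻⁶ J.

8.30×10⁻⁶ J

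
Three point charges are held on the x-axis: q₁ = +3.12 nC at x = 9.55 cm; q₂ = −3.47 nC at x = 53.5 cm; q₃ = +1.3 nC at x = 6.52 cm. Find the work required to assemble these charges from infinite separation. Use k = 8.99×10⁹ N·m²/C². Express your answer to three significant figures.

8.96×10⁻⁷ J

The work to assemble the configuration equals its total potential energy, U = Σ kqᵢqⱼ/rᵢⱼ over all pairs.
Pair separations: r₁₂ = 0.440 m, r₁₃ = 0.0303 m, r₂₃ = 0.470 m.
U = (-2.21×10⁻⁷) + (1.20×10⁻⁶) + (-8.63×10⁻⁸) = 8.96×10⁻⁷ J.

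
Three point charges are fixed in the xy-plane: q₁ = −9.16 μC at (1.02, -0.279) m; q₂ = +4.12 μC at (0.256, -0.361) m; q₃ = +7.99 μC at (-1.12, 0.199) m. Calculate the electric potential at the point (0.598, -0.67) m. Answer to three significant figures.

-2.55×10⁴ V

Electric potential is a scalar, so the contributions from each charge add algebraically: V = Σ kqᵢ/rᵢ.
Distances from the field point to each charge: r₁ = 0.575 m, r₂ = 0.461 m, r₃ = 1.93 m.
V = k[(-9.16×10⁻⁶)/(0.575) + (4.12×10⁻⁶)/(0.461) + (7.99×10⁻⁶)/(1.93)] = -2.55×10⁴ V.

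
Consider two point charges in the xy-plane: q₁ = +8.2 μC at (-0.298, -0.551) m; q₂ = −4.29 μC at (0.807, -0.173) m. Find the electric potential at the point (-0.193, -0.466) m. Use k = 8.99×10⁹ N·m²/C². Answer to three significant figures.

Electric potential is a scalar, so the contributions from each charge add algebraically: V = Σ kqᵢ/rᵢ.
Distances from the field point to each charge: r₁ = 0.135 m, r₂ = 1.04 m.
V = k[(8.20×10⁻⁶)/(0.135) + (-4.29×10⁻⁶)/(1.04)] = 5.09×10⁵ V.

5.09×10⁵ V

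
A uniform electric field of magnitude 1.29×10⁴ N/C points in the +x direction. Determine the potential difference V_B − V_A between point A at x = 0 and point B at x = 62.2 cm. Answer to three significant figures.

-8020 V

In a uniform field, potential decreases in the direction of E: V_B − V_A = −E·Δx.
V_B − V_A = −(1.29×10⁴ V/m)(0.622 m) = -8020 V.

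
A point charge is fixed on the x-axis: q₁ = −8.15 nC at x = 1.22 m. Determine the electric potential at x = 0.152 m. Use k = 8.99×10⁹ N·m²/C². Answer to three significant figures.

Electric potential is a scalar, so the contributions from each charge add algebraically: V = Σ kqᵢ/rᵢ.
V = k[(-8.15×10⁻⁹)/(1.07)] = -68.6 V.

-68.6 V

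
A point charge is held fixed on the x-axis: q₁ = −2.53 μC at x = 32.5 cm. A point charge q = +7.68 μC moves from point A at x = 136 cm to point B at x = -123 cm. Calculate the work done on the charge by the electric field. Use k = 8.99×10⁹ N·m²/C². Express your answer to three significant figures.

The work done by the electric force is W_field = −ΔU = −q(V_B − V_A) = q(V_A − V_B).
At A: distance to the source charge is 1.04 m; V_A = kq₁/r = -2.20×10⁴ V.
At B: distance to the source charge is 1.55 m; V_B = kq₁/r = -1.46×10⁴ V.
ΔV = V_B − V_A = 7350 V.
W_field = −qΔV = −(7.68×10⁻⁶ C)(7350 V) = -0.0564 J.

-0.0564 J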